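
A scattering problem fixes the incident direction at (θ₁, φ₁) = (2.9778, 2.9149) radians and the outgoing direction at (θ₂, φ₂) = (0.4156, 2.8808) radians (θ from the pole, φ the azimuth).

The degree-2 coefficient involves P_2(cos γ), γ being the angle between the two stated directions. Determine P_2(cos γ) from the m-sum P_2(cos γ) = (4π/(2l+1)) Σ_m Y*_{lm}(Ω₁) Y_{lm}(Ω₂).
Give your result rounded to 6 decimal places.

Expand P_2 via completeness: Σ_{m} conj(Y_{2,m}) at Ω₁ times Y_{2,m} at Ω₂ —
  m=-2: (0.009233, -0.004499) × (0.054592, 0.031372) = (0.000645, 0.000044)  (running Σ = (0.000645, 0.000044))
  m=-1: (0.121107, -0.027934) × (-0.275707, -0.073578) = (-0.035445, -0.001209)  (running Σ = (-0.034800, -0.001165))
  m=0: (0.605625, -0.000000) × (0.476552, 0.000000) = (0.288612, 0.000000)  (running Σ = (0.253812, -0.001165))
  m=1: (-0.121107, -0.027934) × (0.275707, -0.073578) = (-0.035445, 0.001209)  (running Σ = (0.218366, 0.000044))
  m=2: (0.009233, 0.004499) × (0.054592, -0.031372) = (0.000645, -0.000044)  (running Σ = (0.219011, -0.000000))
Total Σ_m = (0.219011, -0.000000). Multiply by 2.513274: (0.550436, -0.000000). P_2(cos γ) = 0.550436

0.550436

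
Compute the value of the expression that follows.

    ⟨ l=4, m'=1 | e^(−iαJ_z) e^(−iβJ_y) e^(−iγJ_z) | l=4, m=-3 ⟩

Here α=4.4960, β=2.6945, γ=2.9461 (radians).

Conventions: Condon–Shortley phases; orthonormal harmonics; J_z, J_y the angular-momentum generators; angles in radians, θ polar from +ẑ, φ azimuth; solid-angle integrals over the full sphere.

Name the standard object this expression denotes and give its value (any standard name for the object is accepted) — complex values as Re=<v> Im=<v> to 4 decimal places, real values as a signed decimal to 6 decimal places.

Wigner D-matrix element, Re=0.1108 Im=0.2857

This is a Wigner D-matrix element — the rotation-matrix element ⟨l m'| R(α,β,γ) |l m⟩ in the angular-momentum basis.
D^4_{1,-3}(4.4960,2.6945,2.9461) = e^{-i·1·4.4960}·d^4_{1,-3}(2.6945)·e^{-i·-3·2.9461}. Compute d first:
With c≡cos(β/2)=0.221689 and s≡sin(β/2)=0.975117, N=[120·6·1·5040]^{1/2}=1904.940944
k∈{0,1} keeps every argument non-negative
  k=0: (−1)^4·1904.9409/(144)·0.2217^4·0.9751^4 = +0.028888
  k=1: (−1)^5·1904.9409/(240)·0.2217^2·0.9751^6 = -0.335352
d^4_{1,-3}(2.6945) = +0.028888 -0.335352 = -0.306463
Phases: e^{-i·(1)·4.4960}=-0.214704+0.976679i, e^{-i·(-3)·2.9461}=-0.832895+0.553431i ⇒ D=+0.110847+0.285714i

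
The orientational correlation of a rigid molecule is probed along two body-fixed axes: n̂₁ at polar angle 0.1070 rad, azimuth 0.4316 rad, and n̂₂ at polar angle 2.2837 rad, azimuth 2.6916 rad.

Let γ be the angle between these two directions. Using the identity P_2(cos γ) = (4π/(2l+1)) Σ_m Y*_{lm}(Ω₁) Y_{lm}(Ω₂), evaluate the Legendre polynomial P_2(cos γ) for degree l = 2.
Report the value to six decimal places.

0.238505

Expand P_2 via completeness: Σ_{m} conj(Y_{2,m}) at Ω₁ times Y_{2,m} at Ω₂ —
  [-2]  conj(Y_{2,-2})(Ω₁) = 0.00286 + 0.00335j ; Y_{2,-2}(Ω₂) = 0.13740 + 0.17315j ; Δ = -0.00019 + 0.00096j
  [-1]  conj(Y_{2,-1})(Ω₁) = 0.07451 + 0.03432j ; Y_{2,-1}(Ω₂) = 0.34417 + 0.16625j ; Δ = 0.01994 + 0.02420j
  [+0]  conj(Y_{2,0})(Ω₁) = 0.61999 + 0.00000j ; Y_{2,0}(Ω₂) = 0.08934 + 0.00000j ; Δ = 0.05539 + 0.00000j
  [+1]  conj(Y_{2,1})(Ω₁) = -0.07451 + 0.03432j ; Y_{2,1}(Ω₂) = -0.34417 + 0.16625j ; Δ = 0.01994 - 0.02420j
  [+2]  conj(Y_{2,2})(Ω₁) = 0.00286 - 0.00335j ; Y_{2,2}(Ω₂) = 0.13740 - 0.17315j ; Δ = -0.00019 - 0.00096j
Total Σ_m = 0.09490 + 0.00000j. Multiply by 2.513274: 0.23851 + 0.00000j. P_2(cos γ) = 0.238505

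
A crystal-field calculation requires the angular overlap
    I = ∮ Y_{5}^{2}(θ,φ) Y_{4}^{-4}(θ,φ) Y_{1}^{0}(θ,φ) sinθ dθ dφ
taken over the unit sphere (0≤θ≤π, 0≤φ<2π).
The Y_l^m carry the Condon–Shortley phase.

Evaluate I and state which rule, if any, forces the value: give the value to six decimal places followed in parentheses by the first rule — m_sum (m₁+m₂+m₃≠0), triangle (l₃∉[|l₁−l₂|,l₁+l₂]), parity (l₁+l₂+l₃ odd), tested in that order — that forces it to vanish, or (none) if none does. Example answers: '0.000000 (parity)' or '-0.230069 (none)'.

0.000000 (m_sum)

Σmᵢ = -2 ≠ 0, so the φ-integral vanishes; I = 0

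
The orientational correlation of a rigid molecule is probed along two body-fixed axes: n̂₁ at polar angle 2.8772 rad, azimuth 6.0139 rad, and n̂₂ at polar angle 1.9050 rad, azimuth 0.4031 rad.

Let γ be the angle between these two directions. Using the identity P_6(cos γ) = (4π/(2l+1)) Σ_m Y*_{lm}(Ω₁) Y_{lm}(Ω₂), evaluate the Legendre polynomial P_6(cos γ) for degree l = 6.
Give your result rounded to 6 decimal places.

0.316744

Summing Y*_{l m}(θ₁,φ₁)·Y_{l m}(θ₂,φ₂) over m ∈ [−6, 6]; prefactor 4π/(2·6+1) = 0.966644:
  m=-6: (-0.000007-0.000154i) × (-0.257437-0.227156i) = -0.000033+0.000041i  (running Σ = -0.000033+0.000041i)
  m=-5: (-0.000438+0.001919i) × (+0.177654+0.372800i) = -0.000793+0.000178i  (running Σ = -0.000826+0.000219i)
  m=-4: (+0.007292-0.013551i) × (-0.002169-0.052107i) = -0.000722-0.000351i  (running Σ = -0.001548-0.000132i)
  m=-3: (-0.056207+0.058790i) × (+0.115720-0.306047i) = +0.011488+0.024005i  (running Σ = +0.009940+0.023873i)
  m=-2: (+0.245844-0.146889i) × (-0.111603+0.116346i) = -0.010347+0.044996i  (running Σ = -0.000407+0.068870i)
  m=-1: (-0.570530+0.157460i) × (-0.252957+0.107874i) = +0.127334-0.101376i  (running Σ = +0.126927-0.032506i)
  m=0: (+0.395181-0.000000i) × (+0.186802+0.000000i) = +0.073821+0.000000i  (running Σ = +0.200747-0.032506i)
  m=1: (+0.570530+0.157460i) × (+0.252957+0.107874i) = +0.127334+0.101376i  (running Σ = +0.328081+0.068870i)
  m=2: (+0.245844+0.146889i) × (-0.111603-0.116346i) = -0.010347-0.044996i  (running Σ = +0.317734+0.023873i)
  m=3: (+0.056207+0.058790i) × (-0.115720-0.306047i) = +0.011488-0.024005i  (running Σ = +0.329222-0.000132i)
  m=4: (+0.007292+0.013551i) × (-0.002169+0.052107i) = -0.000722+0.000351i  (running Σ = +0.328500+0.000219i)
  m=5: (+0.000438+0.001919i) × (-0.177654+0.372800i) = -0.000793-0.000178i  (running Σ = +0.327707+0.000041i)
  m=6: (-0.000007+0.000154i) × (-0.257437+0.227156i) = -0.000033-0.000041i  (running Σ = +0.327674+0.000000i)
Total Σ_m = +0.327674+0.000000i. Multiply by 0.966644: +0.316744+0.000000i. P_6(cos γ) = 0.316744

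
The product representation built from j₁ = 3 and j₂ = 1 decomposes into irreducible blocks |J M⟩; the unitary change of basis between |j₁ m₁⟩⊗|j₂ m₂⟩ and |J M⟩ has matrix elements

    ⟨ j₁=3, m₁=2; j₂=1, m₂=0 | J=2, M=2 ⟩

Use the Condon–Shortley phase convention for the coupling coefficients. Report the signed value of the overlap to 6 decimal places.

−√(5/21) ≈ -0.487950

triangle: 2!*4!*0!/7! = 48/5040
(j±m)!: 5!*1!*1!*1!*4!*0! = 2880
prefactor² = (2J+1)*Δ*N² = 960/7
  k=1: −1/(1!*1!*0!*0!*4!*0!) = -1/24
Σ = -1/24  ⇒  CG² = 960/7*(-1/24)² = 5/21
CG = −√(5/21) = -0.487950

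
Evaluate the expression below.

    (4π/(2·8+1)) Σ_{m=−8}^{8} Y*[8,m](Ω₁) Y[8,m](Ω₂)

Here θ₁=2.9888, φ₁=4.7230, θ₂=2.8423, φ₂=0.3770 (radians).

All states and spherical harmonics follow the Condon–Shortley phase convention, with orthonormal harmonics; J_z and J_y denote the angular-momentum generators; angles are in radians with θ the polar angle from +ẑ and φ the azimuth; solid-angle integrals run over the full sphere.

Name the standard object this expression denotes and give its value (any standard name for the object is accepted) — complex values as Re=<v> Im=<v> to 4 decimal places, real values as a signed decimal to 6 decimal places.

This sum is the spherical-harmonic addition theorem: it equals the Legendre polynomial P_l(cos γ) of the angle γ between the two directions.
Expand P_8 via completeness: Σ_{m} conj(Y_{8,m}) at Ω₁ times Y_{8,m} at Ω₂ —
  m=-8: Y*=(0.000000, 0.000000)  Y=(-0.000029, -0.000004)  product (-0.000000, -0.000000)
  m=-7: Y*=(0.000000, -0.000004)  Y=(0.000334, 0.000184)  product (0.000000, -0.000000)
  m=-6: Y*=(-0.000064, -0.000004)  Y=(-0.002001, -0.002419)  product (0.000000, 0.000000)
  m=-5: Y*=(-0.000041, 0.000764)  Y=(0.005723, 0.017612)  product (-0.000014, 0.000004)
  m=-4: Y*=(0.006824, 0.000290)  Y=(0.005046, -0.080247)  product (0.000058, -0.000546)
  m=-3: Y*=(0.001435, -0.045073)  Y=(-0.107243, 0.227918)  product (0.010119, 0.005161)
  m=-2: Y*=(-0.209718, -0.004451)  Y=(0.383603, -0.360240)  product (-0.082052, 0.073841)
  m=-1: Y*=(-0.006446, 0.607422)  Y=(-0.530692, 0.210121)  product (-0.124212, -0.323708)
  m=+0: Y*=(0.722944, -0.000000)  Y=(-0.082874, 0.000000)  product (-0.059914, 0.000000)
  m=+1: Y*=(0.006446, 0.607422)  Y=(0.530692, 0.210121)  product (-0.124212, 0.323708)
  m=+2: Y*=(-0.209718, 0.004451)  Y=(0.383603, 0.360240)  product (-0.082052, -0.073841)
  m=+3: Y*=(-0.001435, -0.045073)  Y=(0.107243, 0.227918)  product (0.010119, -0.005161)
  m=+4: Y*=(0.006824, -0.000290)  Y=(0.005046, 0.080247)  product (0.000058, 0.000546)
  m=+5: Y*=(0.000041, 0.000764)  Y=(-0.005723, 0.017612)  product (-0.000014, -0.000004)
  m=+6: Y*=(-0.000064, 0.000004)  Y=(-0.002001, 0.002419)  product (0.000000, -0.000000)
  m=+7: Y*=(-0.000000, -0.000004)  Y=(-0.000334, 0.000184)  product (0.000000, 0.000000)
  m=+8: Y*=(0.000000, -0.000000)  Y=(-0.000029, 0.000004)  product (-0.000000, 0.000000)
Σ over m = (-0.452114, -0.000000); ×(4π/17) → (-0.334202, -0.000000). Real part: -0.334202

Legendre polynomial (addition theorem), -0.334202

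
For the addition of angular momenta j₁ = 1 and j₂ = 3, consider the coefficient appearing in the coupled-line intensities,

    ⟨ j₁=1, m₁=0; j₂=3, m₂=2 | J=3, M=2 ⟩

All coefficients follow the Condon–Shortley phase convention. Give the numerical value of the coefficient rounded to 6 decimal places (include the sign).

triangle: 1!×1!×5!/8! = 120/40320
(j±m)!: 1!×1!×5!×1!×5!×1! = 14400
prefactor² = (2J+1)×Δ×N² = 300
  k=0: +1/(0!×1!×1!×5!×0!×0!) = 1/120
  k=1: −1/(1!×0!×0!×4!×1!×1!) = -1/24
Σ = -1/30  ⇒  CG² = 300×(-1/30)² = 1/3
CG = −√(1/3) = -0.577350

−√(1/3) ≈ -0.577350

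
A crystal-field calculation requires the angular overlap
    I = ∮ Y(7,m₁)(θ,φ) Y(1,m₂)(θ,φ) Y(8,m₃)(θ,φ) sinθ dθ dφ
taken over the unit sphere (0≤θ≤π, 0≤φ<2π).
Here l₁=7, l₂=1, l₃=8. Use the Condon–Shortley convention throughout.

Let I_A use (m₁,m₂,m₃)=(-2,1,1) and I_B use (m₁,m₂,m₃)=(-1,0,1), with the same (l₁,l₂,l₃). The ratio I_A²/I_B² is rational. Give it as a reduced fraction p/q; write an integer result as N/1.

l's match ⇒ only the (l;m) 3-j factors differ between A and B.
A: triangle coeff Δ(7,1,8) = 1/2040; Σ_t [0,0]: t=0:+1/87091200 = 1/87091200; (3j)²=7/680 [(7 1 8; -2 1 1)], sign=-1
B: triangle coeff Δ(7,1,8) = 1/2040; Σ_t [0,0]: t=0:+1/29030400 = 1/29030400; (3j)²=21/680 [(7 1 8; -1 0 1)], sign=-1
I_A²/I_B² = (7/680)/(21/680) = 1/3

1/3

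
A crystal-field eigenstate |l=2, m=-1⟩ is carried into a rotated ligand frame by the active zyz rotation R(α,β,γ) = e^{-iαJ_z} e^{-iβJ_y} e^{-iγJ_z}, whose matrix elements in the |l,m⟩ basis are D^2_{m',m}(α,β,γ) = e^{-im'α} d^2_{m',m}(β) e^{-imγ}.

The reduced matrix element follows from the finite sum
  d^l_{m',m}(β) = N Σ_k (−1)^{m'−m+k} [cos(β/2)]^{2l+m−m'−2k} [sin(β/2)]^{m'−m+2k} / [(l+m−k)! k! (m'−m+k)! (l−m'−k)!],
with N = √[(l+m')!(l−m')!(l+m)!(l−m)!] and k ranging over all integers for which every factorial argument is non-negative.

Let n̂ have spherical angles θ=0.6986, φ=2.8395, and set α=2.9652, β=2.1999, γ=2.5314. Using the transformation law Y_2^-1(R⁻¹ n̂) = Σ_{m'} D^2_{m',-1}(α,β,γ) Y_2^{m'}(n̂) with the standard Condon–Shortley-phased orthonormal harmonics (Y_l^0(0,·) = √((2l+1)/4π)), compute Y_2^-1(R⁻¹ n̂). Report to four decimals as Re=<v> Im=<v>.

Need the full column D^2_{m',-1} for m'=−2..2 at α=2.9652, β=2.1999, γ=2.5314.
cos(β/2)=0.453641, sin(β/2)=0.891185
d^2_{-2,-1}: single k=1 term ⇒ +0.166392;  D = -0.095023+0.136591i
d^2_{-1,-1}: k∈[0..1] ⇒ +0.042349 -0.490321 = -0.447972;  D = -0.316388+0.317140i
d^2_{0,-1}: k∈[0..1] ⇒ -0.203788 +0.786486 = +0.582697;  D = -0.477542+0.333900i
d^2_{1,-1}: k∈[0..1] ⇒ +0.490321 -0.630770 = -0.140449;  D = -0.127440+0.059034i
d^2_{2,-1}: single k=0 term ⇒ -0.642163;  D = +0.621006-0.163478i
Y_2^{m'}(θ=0.6986,φ=2.8395) and Σ D·Y over m':
  (-0.0950+0.1366i)·(+0.1315+0.0908i)  (-0.3164+0.3171i)·(-0.3632-0.1132i)  (-0.4775+0.3339i)·(+0.2394+0.0000i)  (-0.1274+0.0590i)·(+0.3632-0.1132i)  (+0.6210-0.1635i)·(+0.1315-0.0908i)
Y_2^-1(R⁻¹ n̂) = +0.038812-0.032104i

Re=0.0388 Im=-0.0321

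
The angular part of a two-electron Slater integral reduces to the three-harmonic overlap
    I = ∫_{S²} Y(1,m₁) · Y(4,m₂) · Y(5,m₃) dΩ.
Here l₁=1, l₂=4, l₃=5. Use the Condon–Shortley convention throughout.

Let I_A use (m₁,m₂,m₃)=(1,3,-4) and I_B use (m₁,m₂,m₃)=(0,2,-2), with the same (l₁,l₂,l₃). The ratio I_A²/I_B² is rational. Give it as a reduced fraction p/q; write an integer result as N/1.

l's match ⇒ only the (l;m) 3-j factors differ between A and B.
A: triangle coeff Δ(1,4,5) = 1/495; Σ_t [0,0]: t=0:+1/10080 = 1/10080; (3j)²=4/55 [(1 4 5; 1 3 -4)], sign=-1
B: triangle coeff Δ(1,4,5) = 1/495; Σ_t [0,0]: t=0:+1/1440 = 1/1440; (3j)²=7/165 [(1 4 5; 0 2 -2)], sign=-1
I_A²/I_B² = (4/55)/(7/165) = 12/7

12/7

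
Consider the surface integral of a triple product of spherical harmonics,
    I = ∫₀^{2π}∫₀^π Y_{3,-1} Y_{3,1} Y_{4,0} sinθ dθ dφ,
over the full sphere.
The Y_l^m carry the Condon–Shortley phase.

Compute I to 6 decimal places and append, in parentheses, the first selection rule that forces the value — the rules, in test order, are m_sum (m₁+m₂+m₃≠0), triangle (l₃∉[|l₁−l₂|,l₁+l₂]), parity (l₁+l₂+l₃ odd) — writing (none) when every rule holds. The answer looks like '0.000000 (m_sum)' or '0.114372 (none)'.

m-sum 0 ✓  L=10 even ✓  0≤4≤6 ✓
Π(2lᵢ+1) = 7×7×9 = 441
triangle coeff Δ(3,3,4) = 1/34650
Σ_t [0,2]: t=0:+1/72 t=1:−1/16 t=2:+1/72 = -5/144
(3j)²=2/77 [(3 3 4; 0 0 0)], sign=-1
Σ_t [0,2]: t=0:+1/1152 t=1:−1/36 t=2:+1/32 = 5/1152
(3j)²=1/1386 [(3 3 4; -1 1 0)], sign=+1
⇒ 4πI² = 1/121
I = (-1)√(1/121/(4π)) = -0.02564498
No selection rule forces the value: the integral is nonzero (none).

-0.025645 (none)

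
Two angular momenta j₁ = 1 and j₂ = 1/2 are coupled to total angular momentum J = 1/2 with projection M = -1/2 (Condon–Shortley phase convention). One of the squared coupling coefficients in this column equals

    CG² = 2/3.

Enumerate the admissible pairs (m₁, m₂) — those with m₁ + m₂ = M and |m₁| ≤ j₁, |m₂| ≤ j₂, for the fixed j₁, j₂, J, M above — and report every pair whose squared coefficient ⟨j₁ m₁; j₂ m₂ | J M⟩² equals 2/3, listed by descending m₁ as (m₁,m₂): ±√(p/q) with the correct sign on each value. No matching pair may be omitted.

(-1,1/2): −√(2/3)

Admissible pairs with m₁+m₂ = M = -1/2: (-1,1/2), (0,-1/2)
  (m₁,m₂)=(0,-1/2): CG² = 1/3, CG = +√(1/3)
  (m₁,m₂)=(-1,1/2): CG² = 2/3, CG = −√(2/3)   ← matches the target
Pairs with CG² = 2/3: (-1,1/2): −√(2/3)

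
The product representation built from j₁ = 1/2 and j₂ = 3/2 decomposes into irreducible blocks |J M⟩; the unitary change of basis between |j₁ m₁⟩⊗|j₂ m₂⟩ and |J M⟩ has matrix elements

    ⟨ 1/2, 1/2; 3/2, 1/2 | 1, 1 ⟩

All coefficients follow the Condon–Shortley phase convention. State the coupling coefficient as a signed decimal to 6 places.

+0.500000

triangle: 1!·0!·2!/4! = 2/24
(j±m)!: 1!·0!·2!·1!·2!·0! = 4
prefactor² = (2J+1)·Δ·N² = 1
  k=0: +1/(0!·1!·0!·2!·0!·0!) = 1/2
Σ = 1/2  ⇒  CG² = 1·(1/2)² = 1/4
CG = +√(1/4) = +0.500000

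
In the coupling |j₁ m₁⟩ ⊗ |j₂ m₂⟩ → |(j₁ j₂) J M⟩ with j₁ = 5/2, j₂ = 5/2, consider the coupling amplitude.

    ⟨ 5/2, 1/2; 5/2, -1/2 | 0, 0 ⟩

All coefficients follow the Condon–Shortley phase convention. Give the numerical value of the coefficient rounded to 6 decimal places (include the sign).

+√(1/6) ≈ +0.408248

triangle: 5!*0!*0!/6! = 120/720
(j±m)!: 3!*2!*2!*3!*0!*0! = 144
prefactor² = (2J+1)*Δ*N² = 24
  k=2: +1/(2!*3!*0!*0!*0!*0!) = 1/12
Σ = 1/12  ⇒  CG² = 24*(1/12)² = 1/6
CG = +√(1/6) = +0.408248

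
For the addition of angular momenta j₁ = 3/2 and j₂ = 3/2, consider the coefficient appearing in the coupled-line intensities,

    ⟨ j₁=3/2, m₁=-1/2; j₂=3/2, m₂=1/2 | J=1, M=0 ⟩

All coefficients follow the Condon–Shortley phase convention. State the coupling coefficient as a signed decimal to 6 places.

√[3·2!1!1!/5! · 1!2!2!1!1!1!] = √(1/5)
  +(−1)^1/∏(1,1,1,1,0,0)! = -1  (running -1)
  +(−1)^2/∏(2,0,0,0,1,1)! = 1/2  (running -1/2)
⟨..|..⟩ = √(1/5)·(-1/2) = -0.223607

-0.223607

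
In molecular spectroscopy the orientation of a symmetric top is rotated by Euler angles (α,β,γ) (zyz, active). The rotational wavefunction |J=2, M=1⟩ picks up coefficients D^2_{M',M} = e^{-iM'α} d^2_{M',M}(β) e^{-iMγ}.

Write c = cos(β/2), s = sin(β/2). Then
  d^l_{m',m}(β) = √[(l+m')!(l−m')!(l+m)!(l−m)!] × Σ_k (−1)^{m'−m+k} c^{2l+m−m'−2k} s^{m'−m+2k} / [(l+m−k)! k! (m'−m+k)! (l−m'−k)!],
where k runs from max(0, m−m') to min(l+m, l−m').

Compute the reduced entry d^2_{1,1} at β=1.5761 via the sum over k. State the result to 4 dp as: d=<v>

d=-0.5026

d^2_{1,1}(β=1.5761) via the finite sum:
c=cos(1.576100/2)=0.705229, s=sin(1.576100/2)=0.708979; N=√[6·1·6·1]=6.000000
k∈{0,1} keeps every argument non-negative
  k=0: (−1)^0·6.0000/(6)·0.7052^4·0.7090^0 = +0.247355
  k=1: (−1)^1·6.0000/(2)·0.7052^2·0.7090^2 = -0.749979
d^2_{1,1}(1.5761) = +0.247355 -0.749979 = -0.502624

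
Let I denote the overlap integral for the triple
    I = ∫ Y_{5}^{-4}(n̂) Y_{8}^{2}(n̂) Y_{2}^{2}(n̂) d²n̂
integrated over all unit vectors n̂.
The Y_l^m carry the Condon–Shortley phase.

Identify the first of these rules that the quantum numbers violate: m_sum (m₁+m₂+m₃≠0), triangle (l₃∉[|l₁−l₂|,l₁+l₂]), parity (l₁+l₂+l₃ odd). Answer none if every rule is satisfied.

triangle

m₁+m₂+m₃ = -4 + 2 + 2 = 0  ✓
triangle: need |l₁−l₂| ≤ l₃ ≤ l₁+l₂ = [3,13]; l₃=2 is outside  ✗
parity: l₁+l₂+l₃ = 15 is odd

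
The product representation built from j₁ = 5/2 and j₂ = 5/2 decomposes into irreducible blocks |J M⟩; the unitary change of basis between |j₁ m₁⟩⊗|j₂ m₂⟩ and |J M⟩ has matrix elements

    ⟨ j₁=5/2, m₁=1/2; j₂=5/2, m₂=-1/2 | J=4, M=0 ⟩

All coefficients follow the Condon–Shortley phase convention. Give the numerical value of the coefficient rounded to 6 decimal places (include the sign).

triangle: 1!×4!×4!/10! = 576/3628800
(j±m)!: 3!×2!×2!×3!×4!×4! = 82944
prefactor² = (2J+1)×Δ×N² = 20736/175
  k=0: +1/(0!×1!×2!×2!×2!×2!) = 1/16
  k=1: −1/(1!×0!×1!×1!×3!×3!) = -1/36
Σ = 5/144  ⇒  CG² = 20736/175×(5/144)² = 1/7
CG = +√(1/7) = +0.377964

+0.377964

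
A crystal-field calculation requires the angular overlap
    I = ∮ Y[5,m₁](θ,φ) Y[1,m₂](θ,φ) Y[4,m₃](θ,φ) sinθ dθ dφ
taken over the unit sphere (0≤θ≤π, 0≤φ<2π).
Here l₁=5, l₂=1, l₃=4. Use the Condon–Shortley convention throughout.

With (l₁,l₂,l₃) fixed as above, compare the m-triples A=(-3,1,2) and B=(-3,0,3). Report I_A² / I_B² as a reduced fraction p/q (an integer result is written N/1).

7/4

Shared (l₁,l₂,l₃)=(5,1,4): N and (l;000)² cancel in I_A²/I_B².
A: Δ = 2!·8!·0!/11! = 1/495; Racah Σ t=2..2: t=2:+1/2880 = 1/2880; ⇒ 3j(5 1 4; -3 1 2)² = 28/495, sgn +1
B: Δ = 2!·8!·0!/11! = 1/495; Racah Σ t=1..1: t=1:−1/5040 = -1/5040; ⇒ 3j(5 1 4; -3 0 3)² = 16/495, sgn +1
I_A²/I_B² = (28/495)/(16/495) = 7/4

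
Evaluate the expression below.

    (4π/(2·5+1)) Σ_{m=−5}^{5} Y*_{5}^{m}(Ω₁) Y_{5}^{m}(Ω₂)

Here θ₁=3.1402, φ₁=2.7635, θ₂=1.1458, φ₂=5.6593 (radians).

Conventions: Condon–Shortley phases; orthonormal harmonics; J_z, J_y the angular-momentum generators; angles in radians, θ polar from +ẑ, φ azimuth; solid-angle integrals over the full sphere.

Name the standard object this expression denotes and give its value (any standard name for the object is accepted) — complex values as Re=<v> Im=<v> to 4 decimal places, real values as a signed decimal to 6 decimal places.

Legendre polynomial (addition theorem), -0.251806

This sum is the spherical-harmonic addition theorem: it equals the Legendre polynomial P_l(cos γ) of the angle γ between the two directions.
Addition theorem: P_5(cos γ) = (4π/11) Σ_m Y*_{lm}(Ω₁) Y_{lm}(Ω₂), m = −5…5:
  [-5]  conj(Y_{5,-5})(Ω₁) = 0.00000 + 0.00000j ; Y_{5,-5}(Ω₂) = -0.29122 + 0.00646j ; Δ = -0.00000 - 0.00000j
  [-4]  conj(Y_{5,-4})(Ω₁) = -0.00000 + 0.00000j ; Y_{5,-4}(Ω₂) = -0.33287 + 0.25099j ; Δ = -0.00000 - 0.00000j
  [-3]  conj(Y_{5,-3})(Ω₁) = -0.00000 + 0.00000j ; Y_{5,-3}(Ω₂) = -0.04109 + 0.13243j ; Δ = -0.00000 - 0.00000j
  [-2]  conj(Y_{5,-2})(Ω₁) = -0.00000 + 0.00000j ; Y_{5,-2}(Ω₂) = -0.09021 - 0.26949j ; Δ = 0.00000 + 0.00000j
  [-1]  conj(Y_{5,-1})(Ω₁) = -0.00332 + 0.00132j ; Y_{5,-1}(Ω₂) = -0.18310 - 0.13179j ; Δ = 0.00078 + 0.00020j
  [+0]  conj(Y_{5,0})(Ω₁) = -0.93559 + 0.00000j ; Y_{5,0}(Ω₂) = 0.23727 + 0.00000j ; Δ = -0.22198 + 0.00000j
  [+1]  conj(Y_{5,1})(Ω₁) = 0.00332 + 0.00132j ; Y_{5,1}(Ω₂) = 0.18310 - 0.13179j ; Δ = 0.00078 - 0.00020j
  [+2]  conj(Y_{5,2})(Ω₁) = -0.00000 - 0.00000j ; Y_{5,2}(Ω₂) = -0.09021 + 0.26949j ; Δ = 0.00000 - 0.00000j
  [+3]  conj(Y_{5,3})(Ω₁) = 0.00000 + 0.00000j ; Y_{5,3}(Ω₂) = 0.04109 + 0.13243j ; Δ = -0.00000 + 0.00000j
  [+4]  conj(Y_{5,4})(Ω₁) = -0.00000 - 0.00000j ; Y_{5,4}(Ω₂) = -0.33287 - 0.25099j ; Δ = -0.00000 + 0.00000j
  [+5]  conj(Y_{5,5})(Ω₁) = -0.00000 + 0.00000j ; Y_{5,5}(Ω₂) = 0.29122 + 0.00646j ; Δ = -0.00000 + 0.00000j
Σ over m = -0.22042 - 0.00000j; ×(4π/11) → -0.25181 - 0.00000j. Real part: -0.251806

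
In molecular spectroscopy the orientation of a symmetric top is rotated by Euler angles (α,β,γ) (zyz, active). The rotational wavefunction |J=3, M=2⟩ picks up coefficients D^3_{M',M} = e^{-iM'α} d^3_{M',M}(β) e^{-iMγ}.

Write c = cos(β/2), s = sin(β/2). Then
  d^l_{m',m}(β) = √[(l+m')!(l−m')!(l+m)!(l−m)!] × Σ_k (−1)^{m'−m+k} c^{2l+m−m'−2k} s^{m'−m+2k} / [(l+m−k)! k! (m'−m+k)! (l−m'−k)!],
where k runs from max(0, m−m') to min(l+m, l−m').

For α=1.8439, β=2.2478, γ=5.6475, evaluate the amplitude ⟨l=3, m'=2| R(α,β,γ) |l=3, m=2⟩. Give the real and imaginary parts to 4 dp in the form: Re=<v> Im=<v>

D^3_{2,2}(1.8439,2.2478,5.6475) = e^{-i·2·1.8439}·d^3_{2,2}(2.2478)·e^{-i·2·5.6475}. Compute d first:
With c≡cos(β/2)=0.432169 and s≡sin(β/2)=0.901793, N=[120·1·120·1]^{1/2}=120.000000
k: max(0,(2)−(2))=0 … min(3+(2),3−(2))=1
  k=0: (−1)^0·120.0000/(120)·0.4322^6·0.9018^0 = +0.006515
  k=1: (−1)^1·120.0000/(24)·0.4322^4·0.9018^2 = -0.141839
d^3_{2,2}(2.2478) = +0.006515 -0.141839 = -0.135324
D = (-0.854501+0.519450i)·(-0.135324)·(+0.294972+0.955506i) = +0.101276+0.089755i

Re=0.1013 Im=0.0898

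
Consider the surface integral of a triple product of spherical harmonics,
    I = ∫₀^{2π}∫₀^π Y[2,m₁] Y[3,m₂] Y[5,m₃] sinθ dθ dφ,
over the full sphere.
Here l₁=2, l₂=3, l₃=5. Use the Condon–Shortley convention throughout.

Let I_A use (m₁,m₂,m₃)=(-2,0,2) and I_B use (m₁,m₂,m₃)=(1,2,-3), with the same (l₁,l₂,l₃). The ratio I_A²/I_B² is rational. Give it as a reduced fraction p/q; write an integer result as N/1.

Same 2,3,5: normalisation and zero-m 3j drop out of the ratio.
A: Δ: 0! 4! 6! / 11! → 1/2310; sum: t=0:+1/864 = 1/864; 3j²(2 3 5; -2 0 2) = Δ·Π!·Σ² = 1/66  (sign -1)
B: Δ: 0! 4! 6! / 11! → 1/2310; sum: t=0:+1/720 = 1/720; 3j²(2 3 5; 1 2 -3) = Δ·Π!·Σ² = 8/165  (sign +1)
I_A²/I_B² = (1/66)/(8/165) = 5/16

5/16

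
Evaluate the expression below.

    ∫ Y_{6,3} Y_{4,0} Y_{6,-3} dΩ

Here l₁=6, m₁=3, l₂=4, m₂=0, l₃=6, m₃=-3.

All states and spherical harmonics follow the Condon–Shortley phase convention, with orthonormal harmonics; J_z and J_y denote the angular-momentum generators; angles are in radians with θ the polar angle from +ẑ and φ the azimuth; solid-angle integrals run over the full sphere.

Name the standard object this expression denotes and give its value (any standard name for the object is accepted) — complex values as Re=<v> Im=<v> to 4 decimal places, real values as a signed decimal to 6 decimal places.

Gaunt coefficient, +0.081461

This is a Gaunt coefficient — the integral of a triple product of spherical harmonics over the sphere.
Rules hold: Σm=0, L=16 even, 2≤6≤10.
N = 13·9·13 = 1521
Δ = 4!·8!·4!/17! = 1/15315300
Racah Σ t=0..4: t=0:+1/829440 t=1:−1/25920 t=2:+1/9216 t=3:−1/25920 t=4:+1/829440 = 7/207360
⇒ 3j(6 4 6; 0 0 0)² = 28/2431, sgn +1
Racah Σ t=0..3: t=0:+1/414720 t=1:−1/51840 t=2:+1/80640 t=3:−1/1451520 = -1/193536
⇒ 3j(6 4 6; 3 0 -3)² = 81/17017, sgn +1
4πI² = N·(3j₀)²·(3jₘ)² = 2916/34969
I = +1·√(0.0833881/4π) = 0.08146053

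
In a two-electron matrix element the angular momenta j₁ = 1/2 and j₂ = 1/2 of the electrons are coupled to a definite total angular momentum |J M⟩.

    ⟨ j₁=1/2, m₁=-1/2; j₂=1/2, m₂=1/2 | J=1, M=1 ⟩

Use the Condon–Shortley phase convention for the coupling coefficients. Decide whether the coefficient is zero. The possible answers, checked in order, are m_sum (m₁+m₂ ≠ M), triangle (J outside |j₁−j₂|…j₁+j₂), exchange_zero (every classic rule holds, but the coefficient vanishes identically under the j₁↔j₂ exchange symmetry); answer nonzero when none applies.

m_sum

m-sum: m₁+m₂ = -1/2+1/2 = 0, M = 1  ✗ ⇒ coefficient is 0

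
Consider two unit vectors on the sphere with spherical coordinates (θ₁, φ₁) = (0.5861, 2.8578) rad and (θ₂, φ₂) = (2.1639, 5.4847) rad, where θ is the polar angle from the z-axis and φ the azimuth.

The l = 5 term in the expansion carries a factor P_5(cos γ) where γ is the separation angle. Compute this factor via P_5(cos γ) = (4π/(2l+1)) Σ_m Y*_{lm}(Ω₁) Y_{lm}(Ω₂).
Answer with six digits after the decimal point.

Term-by-term m-sum for l=5 (normalisation 4π/11 = 1.142397):
  m=-5: Y*=-0.003634+0.023752i  Y=-0.119973-0.136799i  product +0.003685-0.002352i
  m=-4: Y*=+0.048294-0.103759i  Y=+0.387318+0.020294i  product +0.020811-0.039208i
  m=-3: Y*=-0.202386+0.231024i  Y=-0.262403+0.242567i  product -0.002932-0.109713i
  m=-2: Y*=+0.394164-0.251306i  Y=-0.001070+0.040868i  product +0.009849+0.016378i
  m=-1: Y*=-0.237975+0.069409i  Y=-0.245390-0.251899i  product +0.075881+0.042913i
  m=+0: Y*=-0.315274-0.000000i  Y=+0.047060+0.000000i  product -0.014837-0.000000i
  m=+1: Y*=+0.237975+0.069409i  Y=+0.245390-0.251899i  product +0.075881-0.042913i
  m=+2: Y*=+0.394164+0.251306i  Y=-0.001070-0.040868i  product +0.009849-0.016378i
  m=+3: Y*=+0.202386+0.231024i  Y=+0.262403+0.242567i  product -0.002932+0.109713i
  m=+4: Y*=+0.048294+0.103759i  Y=+0.387318-0.020294i  product +0.020811+0.039208i
  m=+5: Y*=+0.003634+0.023752i  Y=+0.119973-0.136799i  product +0.003685+0.002352i
Σ over m = +0.199750-0.000000i; ×(4π/11) → +0.228194-0.000000i. Real part: 0.228194

0.228194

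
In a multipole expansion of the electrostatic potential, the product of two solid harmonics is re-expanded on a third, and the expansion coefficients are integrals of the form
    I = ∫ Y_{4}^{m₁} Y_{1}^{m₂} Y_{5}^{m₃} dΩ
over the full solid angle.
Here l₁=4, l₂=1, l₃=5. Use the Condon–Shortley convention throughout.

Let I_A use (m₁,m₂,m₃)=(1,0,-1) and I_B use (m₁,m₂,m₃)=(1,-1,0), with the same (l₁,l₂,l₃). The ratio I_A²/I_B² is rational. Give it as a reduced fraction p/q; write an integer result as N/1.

Shared (l₁,l₂,l₃)=(4,1,5): N and (l;000)² cancel in I_A²/I_B².
A: Δ = 0!·8!·2!/11! = 1/495; Racah Σ t=0..0: t=0:+1/720 = 1/720; ⇒ 3j(4 1 5; 1 0 -1)² = 8/165, sgn +1
B: Δ = 0!·8!·2!/11! = 1/495; Racah Σ t=0..0: t=0:+1/1440 = 1/1440; ⇒ 3j(4 1 5; 1 -1 0)² = 2/99, sgn -1
I_A²/I_B² = (8/165)/(2/99) = 12/5

12/5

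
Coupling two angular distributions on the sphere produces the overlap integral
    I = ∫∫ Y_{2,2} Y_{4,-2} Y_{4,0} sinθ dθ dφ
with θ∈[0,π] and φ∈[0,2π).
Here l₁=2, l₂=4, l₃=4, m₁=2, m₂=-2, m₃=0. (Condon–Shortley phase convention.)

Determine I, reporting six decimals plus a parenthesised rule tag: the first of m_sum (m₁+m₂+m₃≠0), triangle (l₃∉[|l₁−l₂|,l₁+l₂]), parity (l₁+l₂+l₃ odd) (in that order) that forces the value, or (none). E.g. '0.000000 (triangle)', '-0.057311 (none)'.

-0.190365 (none)

Checks pass: Σm=0; 10 even; l₃=4∈[2,6].
(2·2+1)(2·4+1)(2·4+1) = 405
Δ: 2! 2! 6! / 11! → 1/13860
sum: t=0:+1/192 t=1:−1/36 t=2:+1/192 = -5/288
3j²(2 4 4; 0 0 0) = Δ·Π!·Σ² = 20/693  (sign -1)
sum: t=0:+1/192 = 1/192
3j²(2 4 4; 2 -2 0) = Δ·Π!·Σ² = 3/77  (sign +1)
combine: 4πI² = 405·20/693·3/77 = 2700/5929
take √, sign -1: I = -0.19036462
No selection rule forces the value: the integral is nonzero (none).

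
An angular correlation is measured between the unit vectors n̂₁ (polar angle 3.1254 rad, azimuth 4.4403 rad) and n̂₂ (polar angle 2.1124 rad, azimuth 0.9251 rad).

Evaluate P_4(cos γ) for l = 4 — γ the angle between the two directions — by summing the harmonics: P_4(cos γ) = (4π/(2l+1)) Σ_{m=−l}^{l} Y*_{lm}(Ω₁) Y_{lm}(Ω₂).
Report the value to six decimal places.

-0.292991

Addition theorem: P_4(cos γ) = (4π/9) Σ_m Y*_{lm}(Ω₁) Y_{lm}(Ω₂), m = −4…4:
  term(m=-4) = 0.00000 + 0.00000j   from Y*(Ω₁)=0.00000 - 0.00000j, Y(Ω₂)=-0.20229 + 0.12649j
  term(m=-3) = -0.00000 - 0.00000j   from Y*(Ω₁)=-0.00000 - 0.00000j, Y(Ω₂)=0.37904 + 0.14540j
  term(m=-2) = 0.00008 + 0.00008j   from Y*(Ω₁)=-0.00045 + 0.00027j, Y(Ω₂)=-0.05827 - 0.20311j
  term(m=-1) = 0.00679 + 0.00266j   from Y*(Ω₁)=0.00823 + 0.02950j, Y(Ω₂)=0.14333 - 0.19023j
  term(m=+0) = -0.22358 + 0.00000j   from Y*(Ω₁)=0.84518 + 0.00000j, Y(Ω₂)=-0.26454 + 0.00000j
  term(m=+1) = 0.00679 - 0.00266j   from Y*(Ω₁)=-0.00823 + 0.02950j, Y(Ω₂)=-0.14333 - 0.19023j
  term(m=+2) = 0.00008 - 0.00008j   from Y*(Ω₁)=-0.00045 - 0.00027j, Y(Ω₂)=-0.05827 + 0.20311j
  term(m=+3) = -0.00000 + 0.00000j   from Y*(Ω₁)=0.00000 - 0.00000j, Y(Ω₂)=-0.37904 + 0.14540j
  term(m=+4) = 0.00000 - 0.00000j   from Y*(Ω₁)=0.00000 + 0.00000j, Y(Ω₂)=-0.20229 - 0.12649j
Σ over m = -0.20984 + 0.00000j; ×(4π/9) → -0.29299 + 0.00000j. Real part: -0.292991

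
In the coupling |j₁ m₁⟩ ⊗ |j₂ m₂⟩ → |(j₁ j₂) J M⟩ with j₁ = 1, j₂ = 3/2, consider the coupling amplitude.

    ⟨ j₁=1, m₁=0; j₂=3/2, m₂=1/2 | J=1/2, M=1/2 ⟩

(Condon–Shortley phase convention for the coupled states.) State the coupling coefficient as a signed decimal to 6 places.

-0.577350  (= −√(1/3))

triangle: 2!*0!*1!/4! = 2/24
(j±m)!: 1!*1!*2!*1!*1!*0! = 2
prefactor² = (2J+1)*Δ*N² = 1/3
  k=1: −1/(1!*1!*0!*1!*0!*0!) = -1
Σ = -1  ⇒  CG² = 1/3*(-1)² = 1/3
CG = −√(1/3) = -0.577350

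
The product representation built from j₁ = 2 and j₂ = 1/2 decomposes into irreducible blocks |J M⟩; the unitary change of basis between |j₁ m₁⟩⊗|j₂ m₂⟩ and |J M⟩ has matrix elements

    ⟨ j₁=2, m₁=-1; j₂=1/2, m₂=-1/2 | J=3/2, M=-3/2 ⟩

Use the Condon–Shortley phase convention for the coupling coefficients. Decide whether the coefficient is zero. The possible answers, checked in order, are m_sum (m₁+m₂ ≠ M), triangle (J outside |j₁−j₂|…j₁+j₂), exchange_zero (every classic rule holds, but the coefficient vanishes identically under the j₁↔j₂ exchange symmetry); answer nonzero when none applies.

m-sum: m₁+m₂ = -1+(-1/2) = -3/2, M = -3/2  ✓
triangle: |j₁−j₂| = 3/2 ≤ J = 3/2 ≤ j₁+j₂ = 5/2  ✓
exchange: j₁≠j₂ or m₁≠m₂ — the exchange symmetry imposes no constraint here
value check: CG = +√(1/5) = +0.447214 ≠ 0

nonzero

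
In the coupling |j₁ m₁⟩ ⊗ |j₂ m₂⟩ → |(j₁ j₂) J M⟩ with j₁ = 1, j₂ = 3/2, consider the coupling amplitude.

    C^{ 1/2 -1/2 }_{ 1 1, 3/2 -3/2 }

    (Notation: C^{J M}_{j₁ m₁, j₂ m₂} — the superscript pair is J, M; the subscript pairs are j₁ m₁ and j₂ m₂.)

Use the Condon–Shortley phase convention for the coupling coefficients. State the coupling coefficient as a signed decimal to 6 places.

√[2·2!0!1!/4! · 2!0!0!3!0!1!] = √(2)
  +(−1)^0/∏(0,2,0,0,0,1)! = 1/2  (running 1/2)
⟨..|..⟩ = √(2)·(1/2) = +0.707107

+√(1/2) ≈ +0.707107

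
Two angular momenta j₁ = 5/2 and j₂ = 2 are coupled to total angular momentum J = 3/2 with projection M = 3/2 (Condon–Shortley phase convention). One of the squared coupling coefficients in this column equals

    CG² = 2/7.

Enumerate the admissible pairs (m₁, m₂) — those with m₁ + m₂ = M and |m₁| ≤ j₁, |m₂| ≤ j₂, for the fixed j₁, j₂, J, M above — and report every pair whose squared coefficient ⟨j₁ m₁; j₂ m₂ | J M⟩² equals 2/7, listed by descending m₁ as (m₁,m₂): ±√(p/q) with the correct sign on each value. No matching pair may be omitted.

Admissible pairs with m₁+m₂ = M = 3/2: (-1/2,2), (1/2,1), (3/2,0), (5/2,-1)
  (m₁,m₂)=(5/2,-1): CG² = 2/7, CG = +√(2/7)   ← matches the target
  (m₁,m₂)=(3/2,0): CG² = 12/35, CG = −√(12/35)
  (m₁,m₂)=(1/2,1): CG² = 9/35, CG = +√(9/35)
  (m₁,m₂)=(-1/2,2): CG² = 4/35, CG = −√(4/35)
Pairs with CG² = 2/7: (5/2,-1): +√(2/7)

(5/2,-1): +√(2/7)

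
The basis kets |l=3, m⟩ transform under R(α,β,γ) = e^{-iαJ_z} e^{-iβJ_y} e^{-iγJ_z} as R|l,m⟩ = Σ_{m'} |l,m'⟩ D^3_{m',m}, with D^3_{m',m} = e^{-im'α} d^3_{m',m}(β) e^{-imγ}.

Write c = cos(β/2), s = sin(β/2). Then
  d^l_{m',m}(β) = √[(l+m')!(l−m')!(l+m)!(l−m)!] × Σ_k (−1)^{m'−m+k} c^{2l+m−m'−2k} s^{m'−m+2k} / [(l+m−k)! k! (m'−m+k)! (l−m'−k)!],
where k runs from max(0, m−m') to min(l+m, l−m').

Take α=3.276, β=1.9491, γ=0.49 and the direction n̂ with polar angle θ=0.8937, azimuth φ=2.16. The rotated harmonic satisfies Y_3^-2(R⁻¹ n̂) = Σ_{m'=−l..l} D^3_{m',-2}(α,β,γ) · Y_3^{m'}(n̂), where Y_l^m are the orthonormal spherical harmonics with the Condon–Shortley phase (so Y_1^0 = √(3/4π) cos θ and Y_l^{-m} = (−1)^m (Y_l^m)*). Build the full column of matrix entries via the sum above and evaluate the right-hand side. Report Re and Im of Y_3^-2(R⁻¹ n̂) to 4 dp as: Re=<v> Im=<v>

Need the full column D^3_{m',-2} for m'=−3..3 at α=3.2760, β=1.9491, γ=0.4900.
cos(β/2)=0.561540, sin(β/2)=0.827449
d^3_{-3,-2}: single k=1 term ⇒ +0.113168;  D = -0.021103-0.111183i
d^3_{-2,-2}: k∈[0..1] ⇒ +0.031354 -0.340390 = -0.309037;  D = -0.097794-0.293155i
d^3_{-1,-2}: k∈[0..1] ⇒ -0.146099 +0.634450 = +0.488351;  D = -0.215221-0.438368i
d^3_{0,-2}: k∈[0..1] ⇒ +0.372879 -0.809633 = -0.436754;  D = -0.243282-0.362723i
d^3_{1,-2}: k∈[0..1] ⇒ -0.634450 +0.688792 = +0.054342;  D = -0.036044-0.040668i
d^3_{2,-2}: k∈[0..1] ⇒ +0.739091 -0.320958 = +0.418132;  D = +0.316772+0.272929i
d^3_{3,-2}: single k=0 term ⇒ -0.533536;  D = +0.447223+0.290951i
Y_3^{m'}(θ=0.8937,φ=2.16) and Σ D·Y over m':
  (-0.0211-0.1112i)·(+0.1937-0.0386i)  (-0.0978-0.2932i)·(-0.1487+0.3594i)  (-0.2152-0.4384i)·(-0.1348-0.2016i)  (-0.2433-0.3627i)·(-0.2425+0.0000i)  (-0.0360-0.0407i)·(+0.1348-0.2016i)  (+0.3168+0.2729i)·(-0.1487-0.3594i)  (+0.4472+0.2910i)·(-0.1937-0.0386i)
Y_3^-2(R⁻¹ n̂) = +0.073669-0.048130i

Re=0.0737 Im=-0.0481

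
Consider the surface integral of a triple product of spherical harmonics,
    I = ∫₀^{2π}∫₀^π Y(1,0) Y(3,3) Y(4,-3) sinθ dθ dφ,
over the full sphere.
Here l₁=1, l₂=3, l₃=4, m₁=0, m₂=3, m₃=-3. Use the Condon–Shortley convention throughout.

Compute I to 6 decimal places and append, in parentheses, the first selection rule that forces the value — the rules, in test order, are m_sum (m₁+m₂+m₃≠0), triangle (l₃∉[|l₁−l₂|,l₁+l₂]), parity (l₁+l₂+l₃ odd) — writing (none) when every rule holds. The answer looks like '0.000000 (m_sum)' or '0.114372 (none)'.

-0.162868 (none)

Rules hold: Σm=0, L=8 even, 2≤4≤4.
N = 3·7·9 = 189
Δ = 0!·2!·6!/9! = 1/252
Racah Σ t=0..0: t=0:+1/36 = 1/36
⇒ 3j(1 3 4; 0 0 0)² = 4/63, sgn +1
Racah Σ t=0..0: t=0:+1/720 = 1/720
⇒ 3j(1 3 4; 0 3 -3)² = 1/36, sgn -1
4πI² = N·(3j₀)²·(3jₘ)² = 1/3
I = -1·√(0.333333/4π) = -0.16286750
No selection rule forces the value: the integral is nonzero (none).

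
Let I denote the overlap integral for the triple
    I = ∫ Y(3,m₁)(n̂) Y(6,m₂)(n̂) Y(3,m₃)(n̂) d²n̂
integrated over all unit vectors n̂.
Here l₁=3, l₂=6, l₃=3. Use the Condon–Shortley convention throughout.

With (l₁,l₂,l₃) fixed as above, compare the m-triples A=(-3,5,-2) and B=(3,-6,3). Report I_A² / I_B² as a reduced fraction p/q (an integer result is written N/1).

1/2

Same 3,6,3: normalisation and zero-m 3j drop out of the ratio.
A: Δ: 6! 0! 6! / 13! → 1/12012; sum: t=6:+1/86400 = 1/86400; 3j²(3 6 3; -3 5 -2) = Δ·Π!·Σ² = 1/26  (sign -1)
B: Δ: 6! 0! 6! / 13! → 1/12012; sum: t=0:+1/518400 = 1/518400; 3j²(3 6 3; 3 -6 3) = Δ·Π!·Σ² = 1/13  (sign +1)
I_A²/I_B² = (1/26)/(1/13) = 1/2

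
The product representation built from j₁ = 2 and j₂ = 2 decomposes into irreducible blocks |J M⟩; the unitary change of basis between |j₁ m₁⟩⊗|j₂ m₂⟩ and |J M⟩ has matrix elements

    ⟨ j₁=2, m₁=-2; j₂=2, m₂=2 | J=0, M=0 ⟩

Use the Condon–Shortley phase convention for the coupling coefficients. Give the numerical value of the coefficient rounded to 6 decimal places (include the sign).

+0.447214  (= +√(1/5))

j₁+j₂−J=4  J+j₁−j₂=0  J−j₁+j₂=0  j₁+j₂+J+1=5
(j₁±m₁, j₂±m₂, J±M) = (0,4,4,0,0,0)
P² = 576/5
sum k=4..4:
  [4] +1/24 = 1/24
S = 1/24
C² = P²·S² = 1/5 ; C = +0.447214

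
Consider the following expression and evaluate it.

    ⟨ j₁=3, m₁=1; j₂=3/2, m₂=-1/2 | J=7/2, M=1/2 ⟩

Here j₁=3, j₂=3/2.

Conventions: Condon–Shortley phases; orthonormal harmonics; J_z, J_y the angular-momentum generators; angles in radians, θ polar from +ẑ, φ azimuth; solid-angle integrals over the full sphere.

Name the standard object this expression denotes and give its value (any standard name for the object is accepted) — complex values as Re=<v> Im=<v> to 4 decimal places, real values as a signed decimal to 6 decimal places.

Clebsch–Gordan coefficient, +√(2/7) ≈ +0.534522

This is a Clebsch–Gordan (vector-coupling) coefficient.
j₁+j₂−J=1  J+j₁−j₂=5  J−j₁+j₂=2  j₁+j₂+J+1=9
(j₁±m₁, j₂±m₂, J±M) = (4,2,1,2,4,3)
P² = 512/7
sum k=0..1:
  [0] +1/12 = 1/12
  [1] −1/48 = -1/48
S = 1/16
C² = P²·S² = 2/7 ; C = +0.534522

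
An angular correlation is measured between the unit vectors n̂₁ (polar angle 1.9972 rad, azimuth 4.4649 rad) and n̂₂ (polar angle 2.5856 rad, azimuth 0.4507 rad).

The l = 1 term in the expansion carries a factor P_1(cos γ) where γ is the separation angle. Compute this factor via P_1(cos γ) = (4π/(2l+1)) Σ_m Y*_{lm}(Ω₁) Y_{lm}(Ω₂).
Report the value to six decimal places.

Addition theorem: P_1(cos γ) = (4π/3) Σ_m Y*_{lm}(Ω₁) Y_{lm}(Ω₂), m = −1…1:
  m=-1: (-0.07706 - 0.30497j) × (0.16414 - 0.07943j) = -0.03687 - 0.04394j  (running Σ = -0.03687 - 0.04394j)
  m=0: (-0.20209 + 0.00000j) × (-0.41501 + 0.00000j) = 0.08387 + 0.00000j  (running Σ = 0.04700 - 0.04394j)
  m=1: (0.07706 - 0.30497j) × (-0.16414 - 0.07943j) = -0.03687 + 0.04394j  (running Σ = 0.01012 + 0.00000j)
Σ over m = 0.01012 + 0.00000j; ×(4π/3) → 0.04240 + 0.00000j. Real part: 0.042403

0.042403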